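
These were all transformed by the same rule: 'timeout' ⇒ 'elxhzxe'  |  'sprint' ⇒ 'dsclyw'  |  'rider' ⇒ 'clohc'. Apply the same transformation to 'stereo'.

dwpupr

Shifts by position in timeout: pos 0: t→e (+11), pos 1: i→l (+3), pos 2: m→x (+11), pos 3: e→h (+3) — repeating every 2. The shifts repeat in a cycle of length 2: positions 0,1,… shift by +11, +3, then the pattern repeats.
On stereo: s+11=d, t+3=w, e+11=p, r+3=u, e+11=p, o+3=r.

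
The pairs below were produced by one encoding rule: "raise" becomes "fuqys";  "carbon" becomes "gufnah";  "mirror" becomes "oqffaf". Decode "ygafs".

Each letter's alphabet position (a=0..z=25) is mapped through 19·x+20 mod 26 — an affine cipher.
Undoing it on ygafs: y(24)→11·(24−20)≡18=s; g(6)→11·(6−20)≡2=c; a(0)→11·(0−20)≡14=o; f(5)→11·(5−20)≡17=r; s(18)→11·(18−20)≡4=e (all mod 26).

score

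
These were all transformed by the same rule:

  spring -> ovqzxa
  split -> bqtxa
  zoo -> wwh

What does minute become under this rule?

The output letters match the input read backwards, each shifted +8: spring reversed is gnirps. Read the word backwards and shift each letter +8.
On minute: reverse → etunim; then shift: e+8=m, t+8=b, u+8=c, n+8=v, i+8=q, m+8=u.

mbcvqu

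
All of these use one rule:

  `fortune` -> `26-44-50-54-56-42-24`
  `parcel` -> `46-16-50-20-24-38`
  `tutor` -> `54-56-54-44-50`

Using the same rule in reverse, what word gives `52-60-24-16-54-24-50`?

f(#6)→26 and o(#15)→44: differences scale by 2, so n = 2·pos + 14. Each letter becomes 2×(its alphabet position, a=1..z=26) + 14.
Undoing it on 52-60-24-16-54-24-50: 52→(52−14)÷2=19=s, 60→(60−14)÷2=23=w, 24→(24−14)÷2=5=e, 16→(16−14)÷2=1=a, 54→(54−14)÷2=20=t, 24→(24−14)÷2=5=e, 50→(50−14)÷2=18=r.

sweater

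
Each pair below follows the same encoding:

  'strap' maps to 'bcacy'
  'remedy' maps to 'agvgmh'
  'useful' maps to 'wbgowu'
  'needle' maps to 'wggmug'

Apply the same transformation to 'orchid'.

qalqkm

The shift depends on letter class: consonant s→b is +9, but vowel a→c is +2. Two shifts are in play — +2 for a/e/i/o/u, +9 for every other letter.
On orchid: o(vowel)+2=q, r(cons)+9=a, c(cons)+9=l, h(cons)+9=q, i(vowel)+2=k, d(cons)+9=m.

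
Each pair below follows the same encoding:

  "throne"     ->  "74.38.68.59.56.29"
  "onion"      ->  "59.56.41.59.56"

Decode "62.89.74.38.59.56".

python

The formula is n = 3×(alphabet index, a=1) + 14.
Reversing it on 62.89.74.38.59.56: 62→(62−14)÷3=16=p, 89→(89−14)÷3=25=y, 74→(74−14)÷3=20=t, 38→(38−14)÷3=8=h, 59→(59−14)÷3=15=o, 56→(56−14)÷3=14=n.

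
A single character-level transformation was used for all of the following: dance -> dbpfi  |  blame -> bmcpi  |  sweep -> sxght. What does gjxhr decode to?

In dance: d→d is +0, a→b is +1, n→p is +2, c→f is +3 — the shift increases by 1 each position. The shift increases by 1 at each position, starting from +0: 0, 1, 2, ….
Undoing it on gjxhr: g−0=g, j−1=i, x−2=v, h−3=e, r−4=n.

given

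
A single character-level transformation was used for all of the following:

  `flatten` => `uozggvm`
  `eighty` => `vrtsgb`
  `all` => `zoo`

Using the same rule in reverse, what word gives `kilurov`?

profile

Each pair mirrors across the alphabet (f↔u, l↔o, a↔z): positions sum to 25. Letters are reflected about the middle of the alphabet (position → 25−position): Atbash.
Reversing it on kilurov: k↔p, i↔r, l↔o, u↔f, r↔i, o↔l, v↔e.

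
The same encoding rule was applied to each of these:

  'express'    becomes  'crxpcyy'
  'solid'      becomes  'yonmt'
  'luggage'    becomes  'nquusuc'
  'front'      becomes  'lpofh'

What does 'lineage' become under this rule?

nmfcsuc

e(4)→c(2) and x(23)→r(17) fit y≡9x+18 (mod 26); the inverse of 9 mod 26 is 3. Each letter's alphabet position (a=0..z=25) is mapped through 9·x+18 mod 26 — an affine cipher.
Applying it to lineage: l(11)→9·11+18≡13=n; i(8)→9·8+18≡12=m; n(13)→9·13+18≡5=f; e(4)→9·4+18≡2=c; a(0)→9·0+18≡18=s; g(6)→9·6+18≡20=u; e(4)→9·4+18≡2=c (all mod 26).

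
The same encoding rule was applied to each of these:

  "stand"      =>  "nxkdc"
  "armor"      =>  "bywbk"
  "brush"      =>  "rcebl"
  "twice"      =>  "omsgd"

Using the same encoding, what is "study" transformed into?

The output letters match the input read backwards, each shifted +10: stand reversed is dnats. Two steps: reverse the string, then apply a Caesar shift of +10.
Applying it to study: reverse → yduts; then shift: y+10=i, d+10=n, u+10=e, t+10=d, s+10=c.

inedc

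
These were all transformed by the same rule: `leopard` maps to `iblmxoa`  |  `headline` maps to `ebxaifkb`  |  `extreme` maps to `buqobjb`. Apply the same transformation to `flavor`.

cixslo

Compare letters: l→i is +23, e→b is +23, o→l is +23 — a constant shift. Every letter moves 23 places later in the alphabet, wrapping around z→a.
On flavor: f+23=c, l+23=i, a+23=x, v+23=s, o+23=l, r+23=o.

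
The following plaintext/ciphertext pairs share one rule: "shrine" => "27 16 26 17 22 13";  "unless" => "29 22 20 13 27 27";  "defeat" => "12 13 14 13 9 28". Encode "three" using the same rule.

s is letter #19 and maps to 27: an offset of 8. The number is (letter's place in the alphabet, a=1) + 8.
For three: t=20→28, h=8→16, r=18→26, e=5→13, e=5→13.

28 16 26 13 13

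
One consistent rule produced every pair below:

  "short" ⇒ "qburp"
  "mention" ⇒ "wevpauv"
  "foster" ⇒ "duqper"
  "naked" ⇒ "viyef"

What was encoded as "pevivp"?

tenant

s(18)→q(16) and h(7)→b(1) fit y≡25x+8 (mod 26); the inverse of 25 mod 26 is 25. Treating letters as 0–25, the rule is x ↦ 25x + 8 (mod 26).
Undoing it on pevivp: p(15)→25·(15−8)≡19=t; e(4)→25·(4−8)≡4=e; v(21)→25·(21−8)≡13=n; i(8)→25·(8−8)≡0=a; v(21)→25·(21−8)≡13=n; p(15)→25·(15−8)≡19=t (all mod 26).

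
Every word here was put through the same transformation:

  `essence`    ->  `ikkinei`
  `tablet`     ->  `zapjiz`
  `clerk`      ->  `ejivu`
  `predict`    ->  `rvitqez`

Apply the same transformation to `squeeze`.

kgoiili

e(4)→i(8) and s(18)→k(10) fit y≡15x+0 (mod 26); the inverse of 15 mod 26 is 7. Treating letters as 0–25, the rule is x ↦ 15x + 0 (mod 26).
On squeeze: s(18)→15·18+0≡10=k; q(16)→15·16+0≡6=g; u(20)→15·20+0≡14=o; e(4)→15·4+0≡8=i; e(4)→15·4+0≡8=i; z(25)→15·25+0≡11=l; e(4)→15·4+0≡8=i (all mod 26).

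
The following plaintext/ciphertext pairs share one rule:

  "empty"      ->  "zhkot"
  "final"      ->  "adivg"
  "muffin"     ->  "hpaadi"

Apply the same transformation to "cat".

xvo

Compare letters: e→z is +21, m→h is +21, p→k is +21 — a constant shift. This is a Caesar cipher with shift 21.
Applying it to cat: c+21=x, a+21=v, t+21=o.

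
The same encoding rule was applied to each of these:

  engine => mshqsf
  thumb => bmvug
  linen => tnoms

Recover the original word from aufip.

speak

A repeating key of period 3 is used — shifts +8, +5, +1 over and over.
Undoing it on aufip: a−8=s, u−5=p, f−1=e, i−8=a, p−5=k.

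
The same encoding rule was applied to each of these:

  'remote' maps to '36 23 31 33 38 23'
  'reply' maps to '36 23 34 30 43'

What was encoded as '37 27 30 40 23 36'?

silver

r is letter #18 and maps to 36: an offset of 18. The number is (letter's place in the alphabet, a=1) + 18.
Decoding 37 27 30 40 23 36: 37→(37−18)÷1=19=s, 27→(27−18)÷1=9=i, 30→(30−18)÷1=12=l, 40→(40−18)÷1=22=v, 23→(23−18)÷1=5=e, 36→(36−18)÷1=18=r.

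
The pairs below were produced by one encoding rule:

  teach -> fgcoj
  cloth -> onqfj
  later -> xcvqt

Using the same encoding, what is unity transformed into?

The shifts repeat in a cycle of length 3: positions 0,1,… shift by +12, +2, +2, then the pattern repeats.
For unity: u+12=g, n+2=p, i+2=k, t+12=f, y+2=a.

gpkfa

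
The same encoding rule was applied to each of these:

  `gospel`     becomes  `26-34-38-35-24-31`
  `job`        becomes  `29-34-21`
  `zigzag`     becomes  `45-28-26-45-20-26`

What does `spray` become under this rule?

38-35-37-20-44

g is letter #7 and maps to 26: an offset of 19. The number is (letter's place in the alphabet, a=1) + 19.
For spray: s=19→38, p=16→35, r=18→37, a=1→20, y=25→44.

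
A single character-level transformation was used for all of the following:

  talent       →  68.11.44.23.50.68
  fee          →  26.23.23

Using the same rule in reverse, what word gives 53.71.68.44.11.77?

outlaw

t(#20)→68 and a(#1)→11: differences scale by 3, so n = 3·pos + 8. Each letter becomes 3×(its alphabet position, a=1..z=26) + 8.
Undoing it on 53.71.68.44.11.77: 53→(53−8)÷3=15=o, 71→(71−8)÷3=21=u, 68→(68−8)÷3=20=t, 44→(44−8)÷3=12=l, 11→(11−8)÷3=1=a, 77→(77−8)÷3=23=w.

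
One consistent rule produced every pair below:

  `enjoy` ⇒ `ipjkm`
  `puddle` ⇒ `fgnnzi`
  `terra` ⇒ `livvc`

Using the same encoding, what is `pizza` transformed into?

fohhc

e(4)→i(8) and n(13)→p(15) fit y≡21x+2 (mod 26); the inverse of 21 mod 26 is 5. Treating letters as 0–25, the rule is x ↦ 21x + 2 (mod 26).
For pizza: p(15)→21·15+2≡5=f; i(8)→21·8+2≡14=o; z(25)→21·25+2≡7=h; z(25)→21·25+2≡7=h; a(0)→21·0+2≡2=c (all mod 26).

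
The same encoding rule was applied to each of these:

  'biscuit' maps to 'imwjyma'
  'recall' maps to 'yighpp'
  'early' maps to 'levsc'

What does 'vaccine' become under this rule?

Shifts by position in biscuit: pos 0: b→i (+7), pos 1: i→m (+4), pos 2: s→w (+4), pos 3: c→j (+7), pos 4: u→y (+4), pos 5: i→m (+4) — repeating every 3. A repeating key of period 3 is used — shifts +7, +4, +4 over and over.
For vaccine: v+7=c, a+4=e, c+4=g, c+7=j, i+4=m, n+4=r, e+7=l.

cegjmrl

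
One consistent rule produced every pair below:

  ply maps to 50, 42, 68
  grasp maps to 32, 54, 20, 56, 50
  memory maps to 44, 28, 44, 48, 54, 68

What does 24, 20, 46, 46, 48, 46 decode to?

cannon

p(#16)→50 and l(#12)→42: differences scale by 2, so n = 2·pos + 18. With a=1..z=26, the number is 2·pos + 18.
Reversing it on 24, 20, 46, 46, 48, 46: 24→(24−18)÷2=3=c, 20→(20−18)÷2=1=a, 46→(46−18)÷2=14=n, 46→(46−18)÷2=14=n, 48→(48−18)÷2=15=o, 46→(46−18)÷2=14=n.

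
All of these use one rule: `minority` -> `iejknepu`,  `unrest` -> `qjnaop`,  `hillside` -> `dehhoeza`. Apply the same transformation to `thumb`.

Compare letters: m→i is +22, i→e is +22, n→j is +22 — a constant shift. This is a Caesar cipher with shift 22.
For thumb: t+22=p, h+22=d, u+22=q, m+22=i, b+22=x.

pdqix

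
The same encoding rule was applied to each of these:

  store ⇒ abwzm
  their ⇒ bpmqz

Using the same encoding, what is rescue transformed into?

zmakcm

Compare letters: s→a is +8, t→b is +8, o→w is +8 — a constant shift. Every letter moves 8 places later in the alphabet, wrapping around z→a.
Applying it to rescue: r+8=z, e+8=m, s+8=a, c+8=k, u+8=c, e+8=m.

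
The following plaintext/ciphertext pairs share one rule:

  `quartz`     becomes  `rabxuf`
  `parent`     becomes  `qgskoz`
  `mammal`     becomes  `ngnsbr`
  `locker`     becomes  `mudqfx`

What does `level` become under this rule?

mkwkm

Shifts by position in quartz: pos 0: q→r (+1), pos 1: u→a (+6), pos 2: a→b (+1), pos 3: r→x (+6) — repeating every 2. It's a Vigenère-style cipher with numeric key [1,6]: position i shifts by key[i mod 2].
Applying it to level: l+1=m, e+6=k, v+1=w, e+6=k, l+1=m.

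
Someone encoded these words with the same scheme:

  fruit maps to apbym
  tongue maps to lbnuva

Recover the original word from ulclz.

seven

The output letters match the input read backwards, each shifted +7: fruit reversed is tiurf. Two steps: reverse the string, then apply a Caesar shift of +7.
Undoing it on ulclz: shift back: u−7=n, l−7=e, c−7=v, l−7=e, z−7=s → neves; then reverse → seven.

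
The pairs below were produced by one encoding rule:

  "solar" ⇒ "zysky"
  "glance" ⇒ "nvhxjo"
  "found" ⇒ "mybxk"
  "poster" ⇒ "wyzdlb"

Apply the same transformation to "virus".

csyez

Shifts by position in solar: pos 0: s→z (+7), pos 1: o→y (+10), pos 2: l→s (+7), pos 3: a→k (+10) — repeating every 2. A repeating key of period 2 is used — shifts +7, +10 over and over.
Applying it to virus: v+7=c, i+10=s, r+7=y, u+10=e, s+7=z.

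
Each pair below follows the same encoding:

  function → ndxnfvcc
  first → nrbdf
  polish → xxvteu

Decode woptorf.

officer

Letter i (0-indexed) is shifted by i+8, so successive shifts are 8, 9, 10, ….
Undoing it on woptorf: w−8=o, o−9=f, p−10=f, t−11=i, o−12=c, r−13=e, f−14=r.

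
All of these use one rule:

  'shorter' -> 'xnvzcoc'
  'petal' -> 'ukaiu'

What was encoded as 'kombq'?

Each letter shifts forward by (position + 5), i.e. 5, 6, 7, … — the shift grows by one for each successive letter.
Decoding kombq: k−5=f, o−6=i, m−7=f, b−8=t, q−9=h.

fifth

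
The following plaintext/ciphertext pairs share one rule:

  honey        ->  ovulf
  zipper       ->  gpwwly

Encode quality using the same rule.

Compare letters: h→o is +7, o→v is +7, n→u is +7 — a constant shift. Each letter is shifted forward by 7 in the alphabet (a Caesar shift of +7).
Applying it to quality: q+7=x, u+7=b, a+7=h, l+7=s, i+7=p, t+7=a, y+7=f.

xbhspaf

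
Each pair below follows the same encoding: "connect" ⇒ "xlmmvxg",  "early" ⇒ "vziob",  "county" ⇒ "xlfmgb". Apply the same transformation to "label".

Each pair mirrors across the alphabet (c↔x, o↔l, n↔m): positions sum to 25. Each letter is replaced by its mirror in the alphabet: a↔z, b↔y, c↔x, and so on (the Atbash cipher).
On label: l↔o, a↔z, b↔y, e↔v, l↔o.

ozyvo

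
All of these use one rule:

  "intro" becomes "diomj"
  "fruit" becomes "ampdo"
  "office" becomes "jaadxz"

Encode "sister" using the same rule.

ndnozm

Compare letters: i→d is +21, n→i is +21, t→o is +21 — a constant shift. This is a Caesar cipher with shift 21.
On sister: s+21=n, i+21=d, s+21=n, t+21=o, e+21=z, r+21=m.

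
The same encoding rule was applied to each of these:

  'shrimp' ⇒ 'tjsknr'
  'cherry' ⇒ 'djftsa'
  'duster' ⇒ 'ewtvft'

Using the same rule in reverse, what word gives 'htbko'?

Shifts by position in shrimp: pos 0: s→t (+1), pos 1: h→j (+2), pos 2: r→s (+1), pos 3: i→k (+2) — repeating every 2. The shifts repeat in a cycle of length 2: positions 0,1,… shift by +1, +2, then the pattern repeats.
Reversing it on htbko: h−1=g, t−2=r, b−1=a, k−2=i, o−1=n.

grain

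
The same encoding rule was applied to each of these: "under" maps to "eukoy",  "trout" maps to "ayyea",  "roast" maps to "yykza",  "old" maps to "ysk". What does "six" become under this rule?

The shift depends on letter class: consonant n→u is +7, but vowel u→e is +10. Vowels shift forward by 10 and consonants shift forward by 7.
On six: s(cons)+7=z, i(vowel)+10=s, x(cons)+7=e.

zse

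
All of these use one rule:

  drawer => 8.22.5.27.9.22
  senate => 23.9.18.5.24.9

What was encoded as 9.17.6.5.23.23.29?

embassy

Letters become their 1-based position plus 4 (so a→5, b→6, …).
Decoding 9.17.6.5.23.23.29: 9→(9−4)÷1=5=e, 17→(17−4)÷1=13=m, 6→(6−4)÷1=2=b, 5→(5−4)÷1=1=a, 23→(23−4)÷1=19=s, 23→(23−4)÷1=19=s, 29→(29−4)÷1=25=y.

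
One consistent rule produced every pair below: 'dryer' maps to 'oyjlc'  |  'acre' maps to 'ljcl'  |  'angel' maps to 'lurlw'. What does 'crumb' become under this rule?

nyftm

Shifts by position in dryer: pos 0: d→o (+11), pos 1: r→y (+7), pos 2: y→j (+11), pos 3: e→l (+7) — repeating every 2. A repeating key of period 2 is used — shifts +11, +7 over and over.
On crumb: c+11=n, r+7=y, u+11=f, m+7=t, b+11=m.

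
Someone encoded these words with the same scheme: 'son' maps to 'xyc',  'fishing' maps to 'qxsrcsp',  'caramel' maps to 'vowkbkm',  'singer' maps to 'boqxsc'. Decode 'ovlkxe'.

unable

Two steps: reverse the string, then apply a Caesar shift of +10.
Undoing it on ovlkxe: shift back: o−10=e, v−10=l, l−10=b, k−10=a, x−10=n, e−10=u → elbanu; then reverse → unable.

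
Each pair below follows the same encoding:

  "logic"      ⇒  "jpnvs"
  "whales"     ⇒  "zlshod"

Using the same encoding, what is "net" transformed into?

alu

The output letters match the input read backwards, each shifted +7: logic reversed is cigol. The word is reversed, then every letter is shifted forward by 7.
On net: reverse → ten; then shift: t+7=a, e+7=l, n+7=u.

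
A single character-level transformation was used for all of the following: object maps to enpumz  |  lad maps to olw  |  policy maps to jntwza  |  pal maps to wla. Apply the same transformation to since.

The output letters match the input read backwards, each shifted +11: object reversed is tcejbo. The word is reversed, then every letter is shifted forward by 11.
For since: reverse → ecnis; then shift: e+11=p, c+11=n, n+11=y, i+11=t, s+11=d.

pnytd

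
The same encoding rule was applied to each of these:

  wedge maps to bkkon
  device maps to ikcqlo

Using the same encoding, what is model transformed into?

In wedge: w→b is +5, e→k is +6, d→k is +7, g→o is +8 — the shift increases by 1 each position. Each letter shifts forward by (position + 5), i.e. 5, 6, 7, … — the shift grows by one for each successive letter.
On model: m+5=r, o+6=u, d+7=k, e+8=m, l+9=u.

rukmu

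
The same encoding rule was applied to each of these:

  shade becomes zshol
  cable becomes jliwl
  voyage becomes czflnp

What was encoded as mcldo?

Shifts by position in shade: pos 0: s→z (+7), pos 1: h→s (+11), pos 2: a→h (+7), pos 3: d→o (+11) — repeating every 2. The shifts repeat in a cycle of length 2: positions 0,1,… shift by +7, +11, then the pattern repeats.
Decoding mcldo: m−7=f, c−11=r, l−7=e, d−11=s, o−7=h.

fresh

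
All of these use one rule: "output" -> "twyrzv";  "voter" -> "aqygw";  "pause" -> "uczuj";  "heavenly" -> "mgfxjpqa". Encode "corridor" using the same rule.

hqwtnftt

Shifts by position in output: pos 0: o→t (+5), pos 1: u→w (+2), pos 2: t→y (+5), pos 3: p→r (+2) — repeating every 2. It's a Vigenère-style cipher with numeric key [5,2]: position i shifts by key[i mod 2].
Applying it to corridor: c+5=h, o+2=q, r+5=w, r+2=t, i+5=n, d+2=f, o+5=t, r+2=t.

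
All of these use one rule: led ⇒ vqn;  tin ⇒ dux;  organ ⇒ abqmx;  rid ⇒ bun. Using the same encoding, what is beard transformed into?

The shift depends on letter class: consonant l→v is +10, but vowel e→q is +12. Two shifts are in play — +12 for a/e/i/o/u, +10 for every other letter.
On beard: b(cons)+10=l, e(vowel)+12=q, a(vowel)+12=m, r(cons)+10=b, d(cons)+10=n.

lqmbn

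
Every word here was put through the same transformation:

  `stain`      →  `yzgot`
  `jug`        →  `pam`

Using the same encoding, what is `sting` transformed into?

Compare letters: s→y is +6, t→z is +6, a→g is +6 — a constant shift. Every letter moves 6 places later in the alphabet, wrapping around z→a.
Applying it to sting: s+6=y, t+6=z, i+6=o, n+6=t, g+6=m.

yzotm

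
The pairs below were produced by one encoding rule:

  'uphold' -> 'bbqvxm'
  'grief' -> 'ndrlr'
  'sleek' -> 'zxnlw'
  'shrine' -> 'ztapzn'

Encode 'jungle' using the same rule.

Shifts by position in uphold: pos 0: u→b (+7), pos 1: p→b (+12), pos 2: h→q (+9), pos 3: o→v (+7), pos 4: l→x (+12), pos 5: d→m (+9) — repeating every 3. A repeating key of period 3 is used — shifts +7, +12, +9 over and over.
For jungle: j+7=q, u+12=g, n+9=w, g+7=n, l+12=x, e+9=n.

qgwnxn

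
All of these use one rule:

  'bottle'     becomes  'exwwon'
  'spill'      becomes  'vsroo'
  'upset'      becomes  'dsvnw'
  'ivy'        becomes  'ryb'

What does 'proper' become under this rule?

suxsnu

Two shifts are in play — +9 for a/e/i/o/u, +3 for every other letter.
For proper: p(cons)+3=s, r(cons)+3=u, o(vowel)+9=x, p(cons)+3=s, e(vowel)+9=n, r(cons)+3=u.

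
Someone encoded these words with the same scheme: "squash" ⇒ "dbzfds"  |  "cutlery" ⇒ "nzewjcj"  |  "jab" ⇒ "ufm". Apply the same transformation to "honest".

The shift depends on letter class: consonant s→d is +11, but vowel u→z is +5. Two shifts are in play — +5 for a/e/i/o/u, +11 for every other letter.
Applying it to honest: h(cons)+11=s, o(vowel)+5=t, n(cons)+11=y, e(vowel)+5=j, s(cons)+11=d, t(cons)+11=e.

styjde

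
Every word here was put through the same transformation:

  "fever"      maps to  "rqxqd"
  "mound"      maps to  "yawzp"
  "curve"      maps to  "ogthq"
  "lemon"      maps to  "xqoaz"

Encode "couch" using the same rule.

oawot

Shifts by position in fever: pos 0: f→r (+12), pos 1: e→q (+12), pos 2: v→x (+2), pos 3: e→q (+12), pos 4: r→d (+12) — repeating every 3. The shifts repeat in a cycle of length 3: positions 0,1,… shift by +12, +12, +2, then the pattern repeats.
For couch: c+12=o, o+12=a, u+2=w, c+12=o, h+12=t.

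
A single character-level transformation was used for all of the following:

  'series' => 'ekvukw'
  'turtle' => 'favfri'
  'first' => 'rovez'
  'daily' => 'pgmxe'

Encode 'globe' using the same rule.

Shifts by position in series: pos 0: s→e (+12), pos 1: e→k (+6), pos 2: r→v (+4), pos 3: i→u (+12), pos 4: e→k (+6), pos 5: s→w (+4) — repeating every 3. The shifts repeat in a cycle of length 3: positions 0,1,… shift by +12, +6, +4, then the pattern repeats.
For globe: g+12=s, l+6=r, o+4=s, b+12=n, e+6=k.

srsnk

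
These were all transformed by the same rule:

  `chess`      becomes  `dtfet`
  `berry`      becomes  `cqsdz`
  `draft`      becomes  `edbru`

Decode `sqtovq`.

Shifts by position in chess: pos 0: c→d (+1), pos 1: h→t (+12), pos 2: e→f (+1), pos 3: s→e (+12) — repeating every 2. A repeating key of period 2 is used — shifts +1, +12 over and over.
Reversing it on sqtovq: s−1=r, q−12=e, t−1=s, o−12=c, v−1=u, q−12=e.

rescue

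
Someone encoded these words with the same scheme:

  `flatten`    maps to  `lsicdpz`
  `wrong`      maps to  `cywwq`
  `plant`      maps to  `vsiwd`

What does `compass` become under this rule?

The shift increases by 1 at each position, starting from +6: 6, 7, 8, ….
For compass: c+6=i, o+7=v, m+8=u, p+9=y, a+10=k, s+11=d, s+12=e.

ivuykde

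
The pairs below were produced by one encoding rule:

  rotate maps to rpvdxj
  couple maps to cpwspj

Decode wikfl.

which

In rotate: r→r is +0, o→p is +1, t→v is +2, a→d is +3 — the shift increases by 1 each position. Each letter shifts forward by its position index (0, 1, 2, …) — the shift grows by one for each successive letter.
Reversing it on wikfl: w−0=w, i−1=h, k−2=i, f−3=c, l−4=h.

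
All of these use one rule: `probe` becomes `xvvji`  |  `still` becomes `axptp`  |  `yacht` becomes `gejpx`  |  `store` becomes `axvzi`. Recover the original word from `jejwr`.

bacon

Shifts by position in probe: pos 0: p→x (+8), pos 1: r→v (+4), pos 2: o→v (+7), pos 3: b→j (+8), pos 4: e→i (+4) — repeating every 3. A repeating key of period 3 is used — shifts +8, +4, +7 over and over.
Reversing it on jejwr: j−8=b, e−4=a, j−7=c, w−8=o, r−4=n.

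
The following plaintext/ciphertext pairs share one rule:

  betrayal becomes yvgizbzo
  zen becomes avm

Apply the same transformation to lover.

olevi

Each pair mirrors across the alphabet (b↔y, e↔v, t↔g): positions sum to 25. Each letter is replaced by its mirror in the alphabet: a↔z, b↔y, c↔x, and so on (the Atbash cipher).
For lover: l↔o, o↔l, v↔e, e↔v, r↔i.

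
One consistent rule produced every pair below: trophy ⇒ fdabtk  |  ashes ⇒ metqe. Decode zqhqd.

never

Compare letters: t→f is +12, r→d is +12, o→a is +12 — a constant shift. Every letter moves 12 places later in the alphabet, wrapping around z→a.
Reversing it on zqhqd: z−12=n, q−12=e, h−12=v, q−12=e, d−12=r.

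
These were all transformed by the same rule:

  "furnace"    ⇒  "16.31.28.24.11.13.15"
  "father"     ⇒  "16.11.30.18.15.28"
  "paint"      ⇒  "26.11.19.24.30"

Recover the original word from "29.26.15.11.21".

speak

f is letter #6 and maps to 16: an offset of 10. The number is (letter's place in the alphabet, a=1) + 10.
Undoing it on 29.26.15.11.21: 29→(29−10)÷1=19=s, 26→(26−10)÷1=16=p, 15→(15−10)÷1=5=e, 11→(11−10)÷1=1=a, 21→(21−10)÷1=11=k.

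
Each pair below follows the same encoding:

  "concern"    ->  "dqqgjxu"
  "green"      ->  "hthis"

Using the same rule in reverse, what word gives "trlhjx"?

spider

In concern: c→d is +1, o→q is +2, n→q is +3, c→g is +4 — the shift increases by 1 each position. The shift increases by 1 at each position, starting from +1: 1, 2, 3, ….
Reversing it on trlhjx: t−1=s, r−2=p, l−3=i, h−4=d, j−5=e, x−6=r.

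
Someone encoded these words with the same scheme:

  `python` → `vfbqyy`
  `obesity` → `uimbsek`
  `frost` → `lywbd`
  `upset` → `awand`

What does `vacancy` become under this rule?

Letter i (0-indexed) is shifted by i+6, so successive shifts are 6, 7, 8, ….
On vacancy: v+6=b, a+7=h, c+8=k, a+9=j, n+10=x, c+11=n, y+12=k.

bhkjxnk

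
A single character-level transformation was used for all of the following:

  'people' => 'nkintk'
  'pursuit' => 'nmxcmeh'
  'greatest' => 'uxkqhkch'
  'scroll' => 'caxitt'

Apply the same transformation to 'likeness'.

teokdkcc

p(15)→n(13) and e(4)→k(10) fit y≡5x+16 (mod 26); the inverse of 5 mod 26 is 21. This is an affine cipher: with a=0,…,z=25, each position x becomes (5x+16) mod 26.
Applying it to likeness: l(11)→5·11+16≡19=t; i(8)→5·8+16≡4=e; k(10)→5·10+16≡14=o; e(4)→5·4+16≡10=k; n(13)→5·13+16≡3=d; e(4)→5·4+16≡10=k; s(18)→5·18+16≡2=c; s(18)→5·18+16≡2=c (all mod 26).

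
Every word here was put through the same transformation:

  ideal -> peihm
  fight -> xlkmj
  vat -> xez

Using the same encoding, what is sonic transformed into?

The output letters match the input read backwards, each shifted +4: ideal reversed is laedi. The word is reversed, then every letter is shifted forward by 4.
For sonic: reverse → cinos; then shift: c+4=g, i+4=m, n+4=r, o+4=s, s+4=w.

gmrsw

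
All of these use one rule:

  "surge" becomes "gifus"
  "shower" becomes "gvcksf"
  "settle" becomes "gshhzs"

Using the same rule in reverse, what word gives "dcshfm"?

poetry

Compare letters: s→g is +14, u→i is +14, r→f is +14 — a constant shift. It's a constant shift of +14 (ROT14).
Reversing it on dcshfm: d−14=p, c−14=o, s−14=e, h−14=t, f−14=r, m−14=y.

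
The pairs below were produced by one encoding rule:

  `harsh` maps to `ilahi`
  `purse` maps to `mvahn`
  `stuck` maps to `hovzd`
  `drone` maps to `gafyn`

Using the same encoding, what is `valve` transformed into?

h(7)→i(8) and a(0)→l(11) fit y≡7x+11 (mod 26); the inverse of 7 mod 26 is 15. Treating letters as 0–25, the rule is x ↦ 7x + 11 (mod 26).
Applying it to valve: v(21)→7·21+11≡2=c; a(0)→7·0+11≡11=l; l(11)→7·11+11≡10=k; v(21)→7·21+11≡2=c; e(4)→7·4+11≡13=n (all mod 26).

clkcn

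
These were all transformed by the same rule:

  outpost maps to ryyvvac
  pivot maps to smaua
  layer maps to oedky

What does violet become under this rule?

In outpost: o→r is +3, u→y is +4, t→y is +5, p→v is +6 — the shift increases by 1 each position. The shift increases by 1 at each position, starting from +3: 3, 4, 5, ….
Applying it to violet: v+3=y, i+4=m, o+5=t, l+6=r, e+7=l, t+8=b.

ymtrlb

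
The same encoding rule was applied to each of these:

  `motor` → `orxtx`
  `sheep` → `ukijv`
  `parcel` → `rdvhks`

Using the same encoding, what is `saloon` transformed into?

udptuu

In motor: m→o is +2, o→r is +3, t→x is +4, o→t is +5 — the shift increases by 1 each position. The shift increases by 1 at each position, starting from +2: 2, 3, 4, ….
On saloon: s+2=u, a+3=d, l+4=p, o+5=t, o+6=u, n+7=u.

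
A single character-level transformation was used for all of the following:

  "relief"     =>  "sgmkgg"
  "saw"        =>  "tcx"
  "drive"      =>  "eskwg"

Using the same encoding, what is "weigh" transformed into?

The shift depends on letter class: consonant r→s is +1, but vowel e→g is +2. Two shifts are in play — +2 for a/e/i/o/u, +1 for every other letter.
For weigh: w(cons)+1=x, e(vowel)+2=g, i(vowel)+2=k, g(cons)+1=h, h(cons)+1=i.

xgkhi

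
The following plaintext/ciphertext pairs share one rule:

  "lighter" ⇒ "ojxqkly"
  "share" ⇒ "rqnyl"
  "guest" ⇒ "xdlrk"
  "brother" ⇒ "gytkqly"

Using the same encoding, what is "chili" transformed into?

zqjoj

l(11)→o(14) and i(8)→j(9) fit y≡19x+13 (mod 26); the inverse of 19 mod 26 is 11. Treating letters as 0–25, the rule is x ↦ 19x + 13 (mod 26).
Applying it to chili: c(2)→19·2+13≡25=z; h(7)→19·7+13≡16=q; i(8)→19·8+13≡9=j; l(11)→19·11+13≡14=o; i(8)→19·8+13≡9=j (all mod 26).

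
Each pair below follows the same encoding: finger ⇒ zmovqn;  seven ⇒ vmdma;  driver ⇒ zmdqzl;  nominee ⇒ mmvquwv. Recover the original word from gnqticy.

The output letters match the input read backwards, each shifted +8: finger reversed is regnif. The word is reversed, then every letter is shifted forward by 8.
Undoing it on gnqticy: shift back: g−8=y, n−8=f, q−8=i, t−8=l, i−8=a, c−8=u, y−8=q → yfilauq; then reverse → qualify.

qualify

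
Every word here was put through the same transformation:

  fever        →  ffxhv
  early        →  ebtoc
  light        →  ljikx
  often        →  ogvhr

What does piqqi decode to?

In fever: f→f is +0, e→f is +1, v→x is +2, e→h is +3 — the shift increases by 1 each position. Each letter shifts forward by its position index (0, 1, 2, …) — the shift grows by one for each successive letter.
Decoding piqqi: p−0=p, i−1=h, q−2=o, q−3=n, i−4=e.

phone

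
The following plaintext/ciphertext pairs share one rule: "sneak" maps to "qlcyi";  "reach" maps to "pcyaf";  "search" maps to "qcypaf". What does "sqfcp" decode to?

Every letter moves 24 places later in the alphabet, wrapping around z→a.
Undoing it on sqfcp: s−24=u, q−24=s, f−24=h, c−24=e, p−24=r.

usher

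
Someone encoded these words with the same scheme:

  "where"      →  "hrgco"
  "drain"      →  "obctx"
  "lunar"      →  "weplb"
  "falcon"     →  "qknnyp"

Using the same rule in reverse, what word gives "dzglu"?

speak

Shifts by position in where: pos 0: w→h (+11), pos 1: h→r (+10), pos 2: e→g (+2), pos 3: r→c (+11), pos 4: e→o (+10) — repeating every 3. It's a Vigenère-style cipher with numeric key [11,10,2]: position i shifts by key[i mod 3].
Undoing it on dzglu: d−11=s, z−10=p, g−2=e, l−11=a, u−10=k.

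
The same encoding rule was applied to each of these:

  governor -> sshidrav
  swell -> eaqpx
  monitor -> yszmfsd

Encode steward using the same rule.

The shifts repeat in a cycle of length 2: positions 0,1,… shift by +12, +4, then the pattern repeats.
On steward: s+12=e, t+4=x, e+12=q, w+4=a, a+12=m, r+4=v, d+12=p.

exqamvp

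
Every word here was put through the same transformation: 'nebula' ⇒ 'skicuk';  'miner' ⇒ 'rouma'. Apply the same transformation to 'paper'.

In nebula: n→s is +5, e→k is +6, b→i is +7, u→c is +8 — the shift increases by 1 each position. Each letter shifts forward by (position + 5), i.e. 5, 6, 7, … — the shift grows by one for each successive letter.
Applying it to paper: p+5=u, a+6=g, p+7=w, e+8=m, r+9=a.

ugwma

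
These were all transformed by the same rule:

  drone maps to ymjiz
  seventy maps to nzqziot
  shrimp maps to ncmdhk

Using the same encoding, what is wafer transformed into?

Compare letters: d→y is +21, r→m is +21, o→j is +21 — a constant shift. This is a Caesar cipher with shift 21.
For wafer: w+21=r, a+21=v, f+21=a, e+21=z, r+21=m.

rvazm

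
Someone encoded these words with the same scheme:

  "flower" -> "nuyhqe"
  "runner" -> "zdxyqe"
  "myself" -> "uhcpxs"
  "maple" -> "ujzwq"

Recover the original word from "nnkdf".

Letter i (0-indexed) is shifted by i+8, so successive shifts are 8, 9, 10, ….
Undoing it on nnkdf: n−8=f, n−9=e, k−10=a, d−11=s, f−12=t.

feast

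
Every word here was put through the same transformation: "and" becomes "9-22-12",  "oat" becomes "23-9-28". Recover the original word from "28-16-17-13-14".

a is letter #1 and maps to 9: an offset of 8. Letters become their 1-based position plus 8 (so a→9, b→10, …).
Reversing it on 28-16-17-13-14: 28→(28−8)÷1=20=t, 16→(16−8)÷1=8=h, 17→(17−8)÷1=9=i, 13→(13−8)÷1=5=e, 14→(14−8)÷1=6=f.

thief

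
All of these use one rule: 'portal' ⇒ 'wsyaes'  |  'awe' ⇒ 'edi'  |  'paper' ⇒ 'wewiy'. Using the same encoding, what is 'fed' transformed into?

The shift depends on letter class: consonant p→w is +7, but vowel o→s is +4. Vowels shift forward by 4 and consonants shift forward by 7.
For fed: f(cons)+7=m, e(vowel)+4=i, d(cons)+7=k.

mik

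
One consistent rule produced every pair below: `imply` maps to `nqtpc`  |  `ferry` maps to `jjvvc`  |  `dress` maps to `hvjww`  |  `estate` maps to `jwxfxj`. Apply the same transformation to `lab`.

The shift depends on letter class: consonant m→q is +4, but vowel i→n is +5. Two shifts are in play — +5 for a/e/i/o/u, +4 for every other letter.
On lab: l(cons)+4=p, a(vowel)+5=f, b(cons)+4=f.

pff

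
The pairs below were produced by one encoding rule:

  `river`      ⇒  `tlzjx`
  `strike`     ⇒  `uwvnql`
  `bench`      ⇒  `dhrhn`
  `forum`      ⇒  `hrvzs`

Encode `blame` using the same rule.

In river: r→t is +2, i→l is +3, v→z is +4, e→j is +5 — the shift increases by 1 each position. Letter i (0-indexed) is shifted by i+2, so successive shifts are 2, 3, 4, ….
For blame: b+2=d, l+3=o, a+4=e, m+5=r, e+6=k.

doerk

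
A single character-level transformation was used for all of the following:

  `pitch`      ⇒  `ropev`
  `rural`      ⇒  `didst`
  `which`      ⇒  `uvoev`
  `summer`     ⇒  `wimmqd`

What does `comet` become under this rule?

eymqp

p(15)→r(17) and i(8)→o(14) fit y≡19x+18 (mod 26); the inverse of 19 mod 26 is 11. This is an affine cipher: with a=0,…,z=25, each position x becomes (19x+18) mod 26.
For comet: c(2)→19·2+18≡4=e; o(14)→19·14+18≡24=y; m(12)→19·12+18≡12=m; e(4)→19·4+18≡16=q; t(19)→19·19+18≡15=p (all mod 26).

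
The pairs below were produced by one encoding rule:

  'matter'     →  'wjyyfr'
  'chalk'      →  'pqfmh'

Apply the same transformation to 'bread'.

The word is reversed, then every letter is shifted forward by 5.
Applying it to bread: reverse → daerb; then shift: d+5=i, a+5=f, e+5=j, r+5=w, b+5=g.

ifjwg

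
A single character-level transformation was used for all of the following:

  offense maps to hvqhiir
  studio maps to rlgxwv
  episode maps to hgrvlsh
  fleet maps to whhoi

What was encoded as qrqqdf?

cannon

Read the word backwards and shift each letter +3.
Reversing it on qrqqdf: shift back: q−3=n, r−3=o, q−3=n, q−3=n, d−3=a, f−3=c → nonnac; then reverse → cannon.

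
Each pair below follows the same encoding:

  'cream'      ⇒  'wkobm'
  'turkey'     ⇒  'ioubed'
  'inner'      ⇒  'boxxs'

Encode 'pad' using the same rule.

nkz

The output letters match the input read backwards, each shifted +10: cream reversed is maerc. Two steps: reverse the string, then apply a Caesar shift of +10.
Applying it to pad: reverse → dap; then shift: d+10=n, a+10=k, p+10=z.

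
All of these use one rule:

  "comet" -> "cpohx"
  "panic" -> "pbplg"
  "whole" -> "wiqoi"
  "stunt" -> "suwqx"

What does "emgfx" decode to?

elect

In comet: c→c is +0, o→p is +1, m→o is +2, e→h is +3 — the shift increases by 1 each position. Letter i (0-indexed) is shifted by i+0, so successive shifts are 0, 1, 2, ….
Undoing it on emgfx: e−0=e, m−1=l, g−2=e, f−3=c, x−4=t.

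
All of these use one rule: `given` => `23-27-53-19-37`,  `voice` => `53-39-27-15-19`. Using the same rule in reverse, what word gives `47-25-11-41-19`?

g(#7)→23 and i(#9)→27: differences scale by 2, so n = 2·pos + 9. Each letter becomes 2×(its alphabet position, a=1..z=26) + 9.
Undoing it on 47-25-11-41-19: 47→(47−9)÷2=19=s, 25→(25−9)÷2=8=h, 11→(11−9)÷2=1=a, 41→(41−9)÷2=16=p, 19→(19−9)÷2=5=e.

shape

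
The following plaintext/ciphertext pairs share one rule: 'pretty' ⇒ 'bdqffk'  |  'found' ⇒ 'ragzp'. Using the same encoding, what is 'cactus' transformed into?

omofge

Compare letters: p→b is +12, r→d is +12, e→q is +12 — a constant shift. It's a constant shift of +12 (ROT12).
On cactus: c+12=o, a+12=m, c+12=o, t+12=f, u+12=g, s+12=e.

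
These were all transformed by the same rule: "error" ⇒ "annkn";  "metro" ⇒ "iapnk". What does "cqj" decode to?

Compare letters: e→a is +22, r→n is +22, r→n is +22 — a constant shift. It's a constant shift of +22 (ROT22).
Reversing it on cqj: c−22=g, q−22=u, j−22=n.

gun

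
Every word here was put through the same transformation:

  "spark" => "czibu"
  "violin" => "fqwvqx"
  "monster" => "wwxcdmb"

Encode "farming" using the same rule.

pibwqxq

Vowels shift forward by 8 and consonants shift forward by 10.
On farming: f(cons)+10=p, a(vowel)+8=i, r(cons)+10=b, m(cons)+10=w, i(vowel)+8=q, n(cons)+10=x, g(cons)+10=q.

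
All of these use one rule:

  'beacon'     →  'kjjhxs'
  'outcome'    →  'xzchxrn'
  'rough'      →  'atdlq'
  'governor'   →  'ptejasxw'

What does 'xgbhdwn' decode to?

Shifts by position in beacon: pos 0: b→k (+9), pos 1: e→j (+5), pos 2: a→j (+9), pos 3: c→h (+5) — repeating every 2. A repeating key of period 2 is used — shifts +9, +5 over and over.
Undoing it on xgbhdwn: x−9=o, g−5=b, b−9=s, h−5=c, d−9=u, w−5=r, n−9=e.

obscure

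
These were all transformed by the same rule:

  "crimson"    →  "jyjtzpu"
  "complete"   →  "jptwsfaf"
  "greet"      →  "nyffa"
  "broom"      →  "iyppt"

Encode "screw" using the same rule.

zjyfd

The shift depends on letter class: consonant c→j is +7, but vowel i→j is +1. Two shifts are in play — +1 for a/e/i/o/u, +7 for every other letter.
Applying it to screw: s(cons)+7=z, c(cons)+7=j, r(cons)+7=y, e(vowel)+1=f, w(cons)+7=d.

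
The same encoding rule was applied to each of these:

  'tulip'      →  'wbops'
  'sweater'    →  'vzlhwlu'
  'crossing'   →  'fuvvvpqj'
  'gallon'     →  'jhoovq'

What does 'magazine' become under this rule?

phjhcpql

The shift depends on letter class: consonant t→w is +3, but vowel u→b is +7. The rule splits by letter class: vowels +7, consonants +3.
For magazine: m(cons)+3=p, a(vowel)+7=h, g(cons)+3=j, a(vowel)+7=h, z(cons)+3=c, i(vowel)+7=p, n(cons)+3=q, e(vowel)+7=l.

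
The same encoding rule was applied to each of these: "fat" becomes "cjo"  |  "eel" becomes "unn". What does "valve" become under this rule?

neuje

The output letters match the input read backwards, each shifted +9: fat reversed is taf. The word is reversed, then every letter is shifted forward by 9.
For valve: reverse → evlav; then shift: e+9=n, v+9=e, l+9=u, a+9=j, v+9=e.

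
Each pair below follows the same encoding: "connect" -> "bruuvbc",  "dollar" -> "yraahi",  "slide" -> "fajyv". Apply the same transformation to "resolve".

c(2)→b(1) and o(14)→r(17) fit y≡23x+7 (mod 26); the inverse of 23 mod 26 is 17. This is an affine cipher: with a=0,…,z=25, each position x becomes (23x+7) mod 26.
For resolve: r(17)→23·17+7≡8=i; e(4)→23·4+7≡21=v; s(18)→23·18+7≡5=f; o(14)→23·14+7≡17=r; l(11)→23·11+7≡0=a; v(21)→23·21+7≡22=w; e(4)→23·4+7≡21=v (all mod 26).

ivfrawv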